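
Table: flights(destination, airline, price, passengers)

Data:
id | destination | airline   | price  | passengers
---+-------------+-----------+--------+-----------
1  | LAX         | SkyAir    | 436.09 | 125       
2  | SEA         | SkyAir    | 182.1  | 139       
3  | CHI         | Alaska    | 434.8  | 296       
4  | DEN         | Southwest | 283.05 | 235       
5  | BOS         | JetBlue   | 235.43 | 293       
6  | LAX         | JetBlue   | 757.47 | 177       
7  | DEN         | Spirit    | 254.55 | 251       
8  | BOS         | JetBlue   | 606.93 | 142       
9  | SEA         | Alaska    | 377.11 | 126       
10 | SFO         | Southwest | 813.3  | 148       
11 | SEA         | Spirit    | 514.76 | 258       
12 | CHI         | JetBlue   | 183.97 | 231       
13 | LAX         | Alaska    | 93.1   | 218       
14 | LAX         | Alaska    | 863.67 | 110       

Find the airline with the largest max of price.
SELECT airline, MAX(price) as val
FROM flights
GROUP BY airline
ORDER BY val DESC
LIMIT 1

Result: Alaska with max(price) = 863.67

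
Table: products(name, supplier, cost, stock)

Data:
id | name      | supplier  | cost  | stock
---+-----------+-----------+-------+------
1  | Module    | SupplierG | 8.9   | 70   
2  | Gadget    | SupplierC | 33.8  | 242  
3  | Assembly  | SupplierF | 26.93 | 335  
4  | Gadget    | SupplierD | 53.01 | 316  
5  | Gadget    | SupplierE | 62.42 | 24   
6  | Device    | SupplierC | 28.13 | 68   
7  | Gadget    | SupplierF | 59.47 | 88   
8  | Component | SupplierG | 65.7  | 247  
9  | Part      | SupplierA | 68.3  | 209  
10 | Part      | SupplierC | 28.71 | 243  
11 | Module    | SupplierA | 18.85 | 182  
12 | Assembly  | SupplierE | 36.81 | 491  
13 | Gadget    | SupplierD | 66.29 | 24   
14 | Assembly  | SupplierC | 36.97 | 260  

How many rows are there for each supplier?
SELECT supplier, COUNT(*) as count
FROM products
GROUP BY supplier

Result:
  SupplierA: 2
  SupplierC: 4
  SupplierD: 2
  SupplierE: 2
  SupplierF: 2
  SupplierG: 2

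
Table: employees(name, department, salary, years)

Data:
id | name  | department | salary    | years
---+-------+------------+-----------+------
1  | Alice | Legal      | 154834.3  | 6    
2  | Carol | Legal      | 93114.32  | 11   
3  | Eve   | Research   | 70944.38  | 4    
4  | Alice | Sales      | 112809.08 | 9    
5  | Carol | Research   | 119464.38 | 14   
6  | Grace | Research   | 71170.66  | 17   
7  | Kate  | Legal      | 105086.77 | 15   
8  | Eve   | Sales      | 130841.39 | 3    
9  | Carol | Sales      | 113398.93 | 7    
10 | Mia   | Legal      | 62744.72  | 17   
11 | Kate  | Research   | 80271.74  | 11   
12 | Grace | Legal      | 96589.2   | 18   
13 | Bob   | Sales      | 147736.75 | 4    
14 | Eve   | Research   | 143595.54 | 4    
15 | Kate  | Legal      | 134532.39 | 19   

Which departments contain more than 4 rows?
SELECT department, COUNT(*) as cnt
FROM employees
GROUP BY department
HAVING COUNT(*) > 4

Result:
  Legal: 6
  Research: 5

Note: HAVING filters groups after aggregation, WHERE filters rows before.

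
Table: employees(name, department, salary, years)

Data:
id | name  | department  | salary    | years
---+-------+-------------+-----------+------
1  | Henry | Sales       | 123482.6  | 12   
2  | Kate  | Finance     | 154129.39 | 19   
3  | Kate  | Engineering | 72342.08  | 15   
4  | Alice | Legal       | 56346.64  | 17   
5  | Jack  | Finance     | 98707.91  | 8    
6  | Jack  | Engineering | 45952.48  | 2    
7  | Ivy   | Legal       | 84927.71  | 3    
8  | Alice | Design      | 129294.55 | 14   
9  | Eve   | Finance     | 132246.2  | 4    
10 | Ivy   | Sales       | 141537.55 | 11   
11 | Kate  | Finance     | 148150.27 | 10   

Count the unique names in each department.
SELECT department, COUNT(DISTINCT name)
FROM employees
GROUP BY department

Result:
  Design: 1 distinct
  Engineering: 2 distinct
  Finance: 3 distinct
  Legal: 2 distinct
  Sales: 2 distinct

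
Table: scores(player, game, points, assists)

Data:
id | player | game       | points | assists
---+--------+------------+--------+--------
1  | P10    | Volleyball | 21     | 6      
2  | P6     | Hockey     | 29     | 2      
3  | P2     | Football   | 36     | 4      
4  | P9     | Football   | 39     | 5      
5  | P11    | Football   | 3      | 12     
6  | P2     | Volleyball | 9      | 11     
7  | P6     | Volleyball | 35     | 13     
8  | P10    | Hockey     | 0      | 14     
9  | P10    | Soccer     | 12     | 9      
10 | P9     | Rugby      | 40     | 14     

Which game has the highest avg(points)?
SELECT game, AVG(points) as val
FROM scores
GROUP BY game
ORDER BY val DESC
LIMIT 1

Result: Rugby with avg(points) = 40.00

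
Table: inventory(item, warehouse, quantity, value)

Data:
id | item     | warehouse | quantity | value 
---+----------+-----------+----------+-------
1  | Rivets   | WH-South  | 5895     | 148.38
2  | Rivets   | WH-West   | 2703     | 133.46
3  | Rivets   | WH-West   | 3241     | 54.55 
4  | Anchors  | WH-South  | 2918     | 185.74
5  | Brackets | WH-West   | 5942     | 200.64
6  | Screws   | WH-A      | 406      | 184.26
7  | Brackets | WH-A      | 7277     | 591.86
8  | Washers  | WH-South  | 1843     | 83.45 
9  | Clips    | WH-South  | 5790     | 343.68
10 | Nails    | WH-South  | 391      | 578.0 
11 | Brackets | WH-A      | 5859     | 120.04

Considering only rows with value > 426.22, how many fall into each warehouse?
SELECT warehouse, COUNT(*)
FROM inventory
WHERE value > 426.22
GROUP BY warehouse

Note: WHERE filters rows before grouping.

Result:
  WH-A: 1
  WH-South: 1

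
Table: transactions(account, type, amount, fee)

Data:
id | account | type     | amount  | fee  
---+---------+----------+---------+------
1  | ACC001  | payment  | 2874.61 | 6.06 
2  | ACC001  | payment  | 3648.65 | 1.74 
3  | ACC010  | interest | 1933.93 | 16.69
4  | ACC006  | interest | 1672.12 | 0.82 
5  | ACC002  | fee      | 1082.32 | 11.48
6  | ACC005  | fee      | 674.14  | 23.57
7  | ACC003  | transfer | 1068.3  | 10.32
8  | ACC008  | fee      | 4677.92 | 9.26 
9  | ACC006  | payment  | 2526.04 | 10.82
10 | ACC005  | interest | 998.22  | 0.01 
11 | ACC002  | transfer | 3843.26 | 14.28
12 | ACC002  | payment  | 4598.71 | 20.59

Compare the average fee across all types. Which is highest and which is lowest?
SELECT type, AVG(fee)
FROM transactions
GROUP BY type
ORDER BY AVG(fee)

All groups:
  interest: 5.84
  payment: 9.80
  transfer: 12.30
  fee: 14.77

Highest: fee (14.77)
Lowest: interest (5.84)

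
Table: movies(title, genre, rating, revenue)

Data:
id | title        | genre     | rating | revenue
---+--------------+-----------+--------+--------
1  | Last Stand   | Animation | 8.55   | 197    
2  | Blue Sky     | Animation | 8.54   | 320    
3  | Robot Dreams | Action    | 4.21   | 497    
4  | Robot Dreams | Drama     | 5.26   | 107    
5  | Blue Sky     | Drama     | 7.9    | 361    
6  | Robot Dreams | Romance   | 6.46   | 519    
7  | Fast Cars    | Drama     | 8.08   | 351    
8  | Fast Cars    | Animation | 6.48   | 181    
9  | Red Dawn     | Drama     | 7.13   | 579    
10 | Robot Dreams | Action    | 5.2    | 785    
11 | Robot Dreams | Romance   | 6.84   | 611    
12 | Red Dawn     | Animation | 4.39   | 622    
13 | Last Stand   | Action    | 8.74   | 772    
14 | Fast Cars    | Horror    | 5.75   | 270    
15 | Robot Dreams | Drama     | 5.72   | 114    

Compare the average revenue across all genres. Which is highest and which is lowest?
SELECT genre, AVG(revenue)
FROM movies
GROUP BY genre
ORDER BY AVG(revenue)

All groups:
  Horror: 270.00
  Drama: 302.40
  Animation: 330.00
  Romance: 565.00
  Action: 684.67

Highest: Action (684.67)
Lowest: Horror (270.00)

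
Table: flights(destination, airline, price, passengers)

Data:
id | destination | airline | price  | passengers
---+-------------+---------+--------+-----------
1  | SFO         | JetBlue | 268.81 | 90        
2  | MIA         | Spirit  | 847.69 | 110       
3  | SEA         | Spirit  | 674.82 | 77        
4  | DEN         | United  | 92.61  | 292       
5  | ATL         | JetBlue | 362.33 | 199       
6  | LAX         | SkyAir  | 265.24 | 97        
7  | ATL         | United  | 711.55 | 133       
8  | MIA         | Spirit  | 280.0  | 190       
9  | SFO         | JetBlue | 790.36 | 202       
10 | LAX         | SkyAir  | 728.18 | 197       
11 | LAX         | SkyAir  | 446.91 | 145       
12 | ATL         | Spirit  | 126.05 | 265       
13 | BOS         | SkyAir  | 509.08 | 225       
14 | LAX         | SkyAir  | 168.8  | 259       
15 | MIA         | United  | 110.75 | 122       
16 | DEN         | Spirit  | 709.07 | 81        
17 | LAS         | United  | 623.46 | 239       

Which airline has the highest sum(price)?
SELECT airline, SUM(price) as val
FROM flights
GROUP BY airline
ORDER BY val DESC
LIMIT 1

Result: Spirit with sum(price) = 2637.63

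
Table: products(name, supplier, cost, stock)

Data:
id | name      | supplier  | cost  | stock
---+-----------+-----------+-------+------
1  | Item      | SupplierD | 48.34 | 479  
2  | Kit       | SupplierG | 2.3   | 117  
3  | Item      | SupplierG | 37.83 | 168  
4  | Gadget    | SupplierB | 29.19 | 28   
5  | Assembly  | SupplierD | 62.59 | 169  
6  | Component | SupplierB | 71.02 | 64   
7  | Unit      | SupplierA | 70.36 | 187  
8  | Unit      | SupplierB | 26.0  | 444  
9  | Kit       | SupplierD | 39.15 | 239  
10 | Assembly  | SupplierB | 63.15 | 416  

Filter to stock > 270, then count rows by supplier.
SELECT supplier, COUNT(*)
FROM products
WHERE stock > 270
GROUP BY supplier

Note: WHERE filters rows before grouping.

Result:
  SupplierB: 2
  SupplierD: 1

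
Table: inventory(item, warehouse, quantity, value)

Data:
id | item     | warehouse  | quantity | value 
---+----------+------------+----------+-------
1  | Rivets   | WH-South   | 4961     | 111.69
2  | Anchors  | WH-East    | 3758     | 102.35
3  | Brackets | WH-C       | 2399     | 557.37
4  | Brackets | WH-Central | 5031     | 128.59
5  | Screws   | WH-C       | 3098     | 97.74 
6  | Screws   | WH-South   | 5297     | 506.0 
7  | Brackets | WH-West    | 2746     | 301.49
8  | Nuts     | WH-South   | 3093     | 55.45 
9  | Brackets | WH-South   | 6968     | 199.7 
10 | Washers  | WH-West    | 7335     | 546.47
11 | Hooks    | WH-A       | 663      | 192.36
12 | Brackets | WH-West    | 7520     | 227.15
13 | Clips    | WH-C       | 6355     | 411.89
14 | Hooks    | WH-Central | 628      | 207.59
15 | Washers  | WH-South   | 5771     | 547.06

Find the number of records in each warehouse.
SELECT warehouse, COUNT(*) as count
FROM inventory
GROUP BY warehouse

Result:
  WH-A: 1
  WH-C: 3
  WH-Central: 2
  WH-East: 1
  WH-South: 5
  WH-West: 3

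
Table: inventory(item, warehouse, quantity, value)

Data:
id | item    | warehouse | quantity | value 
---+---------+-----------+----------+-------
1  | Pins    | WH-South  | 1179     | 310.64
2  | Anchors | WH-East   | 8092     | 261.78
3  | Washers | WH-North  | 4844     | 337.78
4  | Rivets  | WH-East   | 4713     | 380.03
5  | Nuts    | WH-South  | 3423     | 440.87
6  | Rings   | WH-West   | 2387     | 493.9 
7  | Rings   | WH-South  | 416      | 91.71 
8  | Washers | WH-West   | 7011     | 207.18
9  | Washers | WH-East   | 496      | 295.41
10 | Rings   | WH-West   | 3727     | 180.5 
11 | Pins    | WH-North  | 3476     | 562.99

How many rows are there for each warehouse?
SELECT warehouse, COUNT(*) as count
FROM inventory
GROUP BY warehouse

Result:
  WH-East: 3
  WH-North: 2
  WH-South: 3
  WH-West: 3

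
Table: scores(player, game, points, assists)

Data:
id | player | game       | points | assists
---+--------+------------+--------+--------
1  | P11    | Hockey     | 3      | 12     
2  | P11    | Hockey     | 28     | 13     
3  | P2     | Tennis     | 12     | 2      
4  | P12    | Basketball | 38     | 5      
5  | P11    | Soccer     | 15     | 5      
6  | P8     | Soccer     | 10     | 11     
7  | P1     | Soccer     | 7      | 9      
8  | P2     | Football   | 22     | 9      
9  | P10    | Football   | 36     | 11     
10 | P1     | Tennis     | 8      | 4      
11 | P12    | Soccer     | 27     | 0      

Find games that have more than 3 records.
SELECT game, COUNT(*) as cnt
FROM scores
GROUP BY game
HAVING COUNT(*) > 3

Result:
  Soccer: 4

Note: HAVING filters groups after aggregation, WHERE filters rows before.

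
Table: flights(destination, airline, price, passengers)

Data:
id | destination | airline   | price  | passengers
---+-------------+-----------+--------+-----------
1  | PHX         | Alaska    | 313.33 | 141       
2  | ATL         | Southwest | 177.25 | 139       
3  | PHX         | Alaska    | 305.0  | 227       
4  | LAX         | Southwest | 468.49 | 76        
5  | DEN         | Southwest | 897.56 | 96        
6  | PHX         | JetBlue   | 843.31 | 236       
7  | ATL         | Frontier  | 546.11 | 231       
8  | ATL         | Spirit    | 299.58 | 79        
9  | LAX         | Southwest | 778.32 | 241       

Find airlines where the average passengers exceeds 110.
SELECT airline, AVG(passengers)
FROM flights
GROUP BY airline
HAVING AVG(passengers) > 110

Result:
  Alaska: avg=184.00
  Frontier: avg=231.00
  JetBlue: avg=236.00
  Southwest: avg=138.00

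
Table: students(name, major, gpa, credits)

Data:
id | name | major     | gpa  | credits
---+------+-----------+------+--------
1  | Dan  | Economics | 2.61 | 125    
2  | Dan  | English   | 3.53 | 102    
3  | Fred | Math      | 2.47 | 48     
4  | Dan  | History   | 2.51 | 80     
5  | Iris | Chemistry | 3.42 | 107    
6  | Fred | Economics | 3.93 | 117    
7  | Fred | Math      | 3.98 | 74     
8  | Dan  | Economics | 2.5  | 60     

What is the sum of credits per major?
SELECT major, SUM(credits) as result
FROM students
GROUP BY major

Result:
  Chemistry: 107
  Economics: 302
  English: 102
  History: 80
  Math: 122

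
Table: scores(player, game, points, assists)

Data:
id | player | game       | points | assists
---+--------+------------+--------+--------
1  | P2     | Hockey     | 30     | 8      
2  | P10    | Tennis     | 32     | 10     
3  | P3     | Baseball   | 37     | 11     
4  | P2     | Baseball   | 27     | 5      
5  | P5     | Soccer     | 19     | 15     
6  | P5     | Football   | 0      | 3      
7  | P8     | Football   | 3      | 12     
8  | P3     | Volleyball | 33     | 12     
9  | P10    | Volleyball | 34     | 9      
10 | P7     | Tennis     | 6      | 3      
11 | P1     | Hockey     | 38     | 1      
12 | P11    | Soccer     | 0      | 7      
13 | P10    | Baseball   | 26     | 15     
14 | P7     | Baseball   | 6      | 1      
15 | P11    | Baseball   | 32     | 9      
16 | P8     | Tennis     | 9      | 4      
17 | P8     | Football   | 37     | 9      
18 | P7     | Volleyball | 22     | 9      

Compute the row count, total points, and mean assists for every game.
SELECT game,
       COUNT(*) as cnt,
       SUM(points) as total_points,
       AVG(assists) as avg_assists
FROM scores
GROUP BY game

Result:
  Baseball: 5 records, 128 total points, 8.20 avg assists
  Football: 3 records, 40 total points, 8.00 avg assists
  Hockey: 2 records, 68 total points, 4.50 avg assists
  Soccer: 2 records, 19 total points, 11.00 avg assists
  Tennis: 3 records, 47 total points, 5.67 avg assists
  Volleyball: 3 records, 89 total points, 10.00 avg assists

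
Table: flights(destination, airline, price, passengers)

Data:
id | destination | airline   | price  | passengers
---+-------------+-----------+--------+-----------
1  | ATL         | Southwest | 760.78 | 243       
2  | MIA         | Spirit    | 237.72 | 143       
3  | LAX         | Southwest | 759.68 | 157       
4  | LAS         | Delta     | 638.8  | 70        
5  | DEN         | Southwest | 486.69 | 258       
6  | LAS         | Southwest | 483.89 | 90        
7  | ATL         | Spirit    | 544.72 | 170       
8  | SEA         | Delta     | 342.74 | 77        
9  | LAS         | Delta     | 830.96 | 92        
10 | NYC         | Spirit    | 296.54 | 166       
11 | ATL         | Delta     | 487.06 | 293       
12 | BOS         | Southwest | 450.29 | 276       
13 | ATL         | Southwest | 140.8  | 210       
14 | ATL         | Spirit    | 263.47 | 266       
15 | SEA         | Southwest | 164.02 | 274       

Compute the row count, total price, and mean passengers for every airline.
SELECT airline,
       COUNT(*) as cnt,
       SUM(price) as total_price,
       AVG(passengers) as avg_passengers
FROM flights
GROUP BY airline

Result:
  Delta: 4 records, 2299.56 total price, 133.00 avg passengers
  Southwest: 7 records, 3246.15 total price, 215.43 avg passengers
  Spirit: 4 records, 1342.45 total price, 186.25 avg passengers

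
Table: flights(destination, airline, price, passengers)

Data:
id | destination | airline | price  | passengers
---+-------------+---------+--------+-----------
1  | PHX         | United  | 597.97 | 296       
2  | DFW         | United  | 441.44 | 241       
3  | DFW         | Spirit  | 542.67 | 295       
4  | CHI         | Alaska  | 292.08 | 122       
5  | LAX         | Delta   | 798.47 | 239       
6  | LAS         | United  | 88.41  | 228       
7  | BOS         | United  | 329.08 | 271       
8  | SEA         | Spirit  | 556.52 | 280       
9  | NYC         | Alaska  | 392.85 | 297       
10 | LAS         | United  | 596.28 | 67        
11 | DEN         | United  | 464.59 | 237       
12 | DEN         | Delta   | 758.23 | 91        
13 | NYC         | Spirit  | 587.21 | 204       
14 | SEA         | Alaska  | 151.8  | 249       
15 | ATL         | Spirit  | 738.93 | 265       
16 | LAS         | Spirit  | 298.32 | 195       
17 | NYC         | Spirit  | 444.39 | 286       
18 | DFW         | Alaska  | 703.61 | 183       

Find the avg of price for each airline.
SELECT airline, AVG(price) as result
FROM flights
GROUP BY airline

Result:
  Alaska: 385.09
  Delta: 778.35
  Spirit: 528.01
  United: 419.63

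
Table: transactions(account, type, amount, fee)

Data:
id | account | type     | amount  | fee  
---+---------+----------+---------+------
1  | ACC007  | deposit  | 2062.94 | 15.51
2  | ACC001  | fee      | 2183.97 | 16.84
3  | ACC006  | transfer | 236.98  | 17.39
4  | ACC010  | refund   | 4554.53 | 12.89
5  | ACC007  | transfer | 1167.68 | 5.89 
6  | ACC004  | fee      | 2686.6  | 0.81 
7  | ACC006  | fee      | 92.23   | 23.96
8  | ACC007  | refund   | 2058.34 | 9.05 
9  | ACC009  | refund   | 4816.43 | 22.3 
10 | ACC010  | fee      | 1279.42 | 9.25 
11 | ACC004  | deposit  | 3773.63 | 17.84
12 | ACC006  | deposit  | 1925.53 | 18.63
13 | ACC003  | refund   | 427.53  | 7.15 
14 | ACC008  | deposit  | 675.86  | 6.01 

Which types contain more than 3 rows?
SELECT type, COUNT(*) as cnt
FROM transactions
GROUP BY type
HAVING COUNT(*) > 3

Result:
  deposit: 4
  fee: 4
  refund: 4

Note: HAVING filters groups after aggregation, WHERE filters rows before.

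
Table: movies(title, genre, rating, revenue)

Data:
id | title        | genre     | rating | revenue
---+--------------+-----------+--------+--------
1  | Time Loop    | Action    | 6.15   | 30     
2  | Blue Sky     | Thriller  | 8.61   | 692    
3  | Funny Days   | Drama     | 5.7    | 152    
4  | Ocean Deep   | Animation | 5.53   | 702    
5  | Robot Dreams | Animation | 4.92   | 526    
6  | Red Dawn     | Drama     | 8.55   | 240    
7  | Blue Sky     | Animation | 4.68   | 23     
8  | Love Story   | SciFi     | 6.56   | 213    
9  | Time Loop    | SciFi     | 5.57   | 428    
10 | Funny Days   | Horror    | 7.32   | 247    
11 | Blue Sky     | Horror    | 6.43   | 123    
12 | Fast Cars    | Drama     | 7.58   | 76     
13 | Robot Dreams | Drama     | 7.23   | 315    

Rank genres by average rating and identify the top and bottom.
SELECT genre, AVG(rating)
FROM movies
GROUP BY genre
ORDER BY AVG(rating)

All groups:
  Animation: 5.04
  SciFi: 6.07
  Action: 6.15
  Horror: 6.88
  Drama: 7.27
  Thriller: 8.61

Highest: Thriller (8.61)
Lowest: Animation (5.04)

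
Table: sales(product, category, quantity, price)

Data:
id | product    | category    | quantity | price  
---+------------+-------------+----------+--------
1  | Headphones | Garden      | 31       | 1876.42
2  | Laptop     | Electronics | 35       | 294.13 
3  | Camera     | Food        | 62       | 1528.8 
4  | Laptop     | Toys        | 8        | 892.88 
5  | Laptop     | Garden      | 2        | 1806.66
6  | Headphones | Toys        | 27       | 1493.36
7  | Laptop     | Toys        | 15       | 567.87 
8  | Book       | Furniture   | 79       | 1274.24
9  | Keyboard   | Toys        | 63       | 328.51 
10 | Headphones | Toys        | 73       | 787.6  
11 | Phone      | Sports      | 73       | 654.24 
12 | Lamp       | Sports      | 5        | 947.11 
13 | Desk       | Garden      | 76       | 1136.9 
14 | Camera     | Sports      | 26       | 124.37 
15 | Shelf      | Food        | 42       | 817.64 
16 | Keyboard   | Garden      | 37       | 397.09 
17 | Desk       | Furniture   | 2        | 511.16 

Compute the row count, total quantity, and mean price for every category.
SELECT category,
       COUNT(*) as cnt,
       SUM(quantity) as total_quantity,
       AVG(price) as avg_price
FROM sales
GROUP BY category

Result:
  Electronics: 1 records, 35 total quantity, 294.13 avg price
  Food: 2 records, 104 total quantity, 1173.22 avg price
  Furniture: 2 records, 81 total quantity, 892.70 avg price
  Garden: 4 records, 146 total quantity, 1304.27 avg price
  Sports: 3 records, 104 total quantity, 575.24 avg price
  Toys: 5 records, 186 total quantity, 814.04 avg price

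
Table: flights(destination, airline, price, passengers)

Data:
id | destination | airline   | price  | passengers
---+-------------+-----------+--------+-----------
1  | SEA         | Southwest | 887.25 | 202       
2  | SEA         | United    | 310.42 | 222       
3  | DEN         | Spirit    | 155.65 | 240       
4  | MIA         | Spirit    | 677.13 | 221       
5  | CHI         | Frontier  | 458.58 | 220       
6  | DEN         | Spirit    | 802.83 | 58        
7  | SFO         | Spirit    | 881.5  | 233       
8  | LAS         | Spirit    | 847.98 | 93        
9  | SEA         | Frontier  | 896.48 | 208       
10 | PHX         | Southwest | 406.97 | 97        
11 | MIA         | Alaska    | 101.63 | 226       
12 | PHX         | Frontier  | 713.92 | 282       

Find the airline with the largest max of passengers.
SELECT airline, MAX(passengers) as val
FROM flights
GROUP BY airline
ORDER BY val DESC
LIMIT 1

Result: Frontier with max(passengers) = 282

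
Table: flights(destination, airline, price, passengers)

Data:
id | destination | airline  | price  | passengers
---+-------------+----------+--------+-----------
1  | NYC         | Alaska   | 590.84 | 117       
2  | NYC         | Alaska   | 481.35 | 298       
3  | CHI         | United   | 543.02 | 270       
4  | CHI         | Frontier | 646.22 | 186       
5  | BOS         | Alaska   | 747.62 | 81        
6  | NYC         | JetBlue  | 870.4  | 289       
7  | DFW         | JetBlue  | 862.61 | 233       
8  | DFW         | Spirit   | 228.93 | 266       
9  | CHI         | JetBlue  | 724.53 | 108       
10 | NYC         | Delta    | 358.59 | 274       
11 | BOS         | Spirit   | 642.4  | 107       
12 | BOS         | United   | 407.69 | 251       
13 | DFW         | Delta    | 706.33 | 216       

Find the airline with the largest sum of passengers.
SELECT airline, SUM(passengers) as val
FROM flights
GROUP BY airline
ORDER BY val DESC
LIMIT 1

Result: JetBlue with sum(passengers) = 630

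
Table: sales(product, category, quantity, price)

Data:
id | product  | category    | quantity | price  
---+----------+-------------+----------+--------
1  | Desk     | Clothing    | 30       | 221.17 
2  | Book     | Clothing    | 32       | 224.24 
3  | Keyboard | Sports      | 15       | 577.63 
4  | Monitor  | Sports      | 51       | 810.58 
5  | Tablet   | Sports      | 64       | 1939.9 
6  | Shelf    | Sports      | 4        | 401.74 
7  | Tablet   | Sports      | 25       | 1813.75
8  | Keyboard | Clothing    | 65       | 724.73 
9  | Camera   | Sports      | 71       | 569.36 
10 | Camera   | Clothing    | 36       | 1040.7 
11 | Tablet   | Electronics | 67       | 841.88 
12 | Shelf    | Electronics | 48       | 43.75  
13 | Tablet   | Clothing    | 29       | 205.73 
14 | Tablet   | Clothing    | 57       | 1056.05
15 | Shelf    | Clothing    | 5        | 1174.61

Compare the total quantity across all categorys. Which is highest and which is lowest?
SELECT category, SUM(quantity)
FROM sales
GROUP BY category
ORDER BY SUM(quantity)

All groups:
  Electronics: 115
  Sports: 230
  Clothing: 254

Highest: Clothing (254)
Lowest: Electronics (115)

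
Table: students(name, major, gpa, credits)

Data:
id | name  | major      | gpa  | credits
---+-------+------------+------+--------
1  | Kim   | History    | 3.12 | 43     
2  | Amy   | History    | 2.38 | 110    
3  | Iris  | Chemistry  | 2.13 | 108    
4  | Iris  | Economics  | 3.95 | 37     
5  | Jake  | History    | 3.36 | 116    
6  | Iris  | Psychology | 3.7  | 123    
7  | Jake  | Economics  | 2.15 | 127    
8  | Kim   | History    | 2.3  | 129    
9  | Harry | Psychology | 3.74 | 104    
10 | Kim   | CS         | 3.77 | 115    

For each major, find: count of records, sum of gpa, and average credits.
SELECT major,
       COUNT(*) as cnt,
       SUM(gpa) as total_gpa,
       AVG(credits) as avg_credits
FROM students
GROUP BY major

Result:
  CS: 1 records, 3.77 total gpa, 115.00 avg credits
  Chemistry: 1 records, 2.13 total gpa, 108.00 avg credits
  Economics: 2 records, 6.10 total gpa, 82.00 avg credits
  History: 4 records, 11.16 total gpa, 99.50 avg credits
  Psychology: 2 records, 7.44 total gpa, 113.50 avg credits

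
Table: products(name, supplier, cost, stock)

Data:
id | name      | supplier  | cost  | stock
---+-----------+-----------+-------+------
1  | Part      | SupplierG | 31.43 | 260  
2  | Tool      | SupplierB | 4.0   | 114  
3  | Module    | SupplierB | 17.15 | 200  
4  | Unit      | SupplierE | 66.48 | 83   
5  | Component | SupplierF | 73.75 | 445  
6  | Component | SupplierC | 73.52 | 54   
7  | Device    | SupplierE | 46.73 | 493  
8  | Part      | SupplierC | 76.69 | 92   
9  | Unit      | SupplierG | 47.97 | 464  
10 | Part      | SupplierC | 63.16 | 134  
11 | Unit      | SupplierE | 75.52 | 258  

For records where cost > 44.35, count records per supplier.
SELECT supplier, COUNT(*)
FROM products
WHERE cost > 44.35
GROUP BY supplier

Note: WHERE filters rows before grouping.

Result:
  SupplierC: 3
  SupplierE: 3
  SupplierF: 1
  SupplierG: 1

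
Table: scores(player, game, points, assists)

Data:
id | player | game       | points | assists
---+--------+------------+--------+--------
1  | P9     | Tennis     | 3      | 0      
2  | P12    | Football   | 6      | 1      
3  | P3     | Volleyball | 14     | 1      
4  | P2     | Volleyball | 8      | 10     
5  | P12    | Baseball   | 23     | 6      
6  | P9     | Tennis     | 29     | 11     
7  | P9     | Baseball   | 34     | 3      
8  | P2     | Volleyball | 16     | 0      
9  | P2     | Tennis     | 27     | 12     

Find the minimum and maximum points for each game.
SELECT game, MIN(points), MAX(points)
FROM scores
GROUP BY game

Result:
  Baseball: min=23, max=34
  Football: min=6, max=6
  Tennis: min=3, max=29
  Volleyball: min=8, max=16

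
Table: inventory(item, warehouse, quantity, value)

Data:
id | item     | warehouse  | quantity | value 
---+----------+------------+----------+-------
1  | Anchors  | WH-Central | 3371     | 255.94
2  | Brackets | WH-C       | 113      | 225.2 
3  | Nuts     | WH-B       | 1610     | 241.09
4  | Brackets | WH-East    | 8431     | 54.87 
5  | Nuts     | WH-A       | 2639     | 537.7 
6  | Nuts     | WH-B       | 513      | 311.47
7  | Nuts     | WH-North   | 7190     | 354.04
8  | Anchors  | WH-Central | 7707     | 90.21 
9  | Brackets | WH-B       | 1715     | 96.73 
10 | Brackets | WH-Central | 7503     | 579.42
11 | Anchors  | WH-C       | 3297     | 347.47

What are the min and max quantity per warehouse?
SELECT warehouse, MIN(quantity), MAX(quantity)
FROM inventory
GROUP BY warehouse

Result:
  WH-A: min=2639, max=2639
  WH-B: min=513, max=1715
  WH-C: min=113, max=3297
  WH-Central: min=3371, max=7707
  WH-East: min=8431, max=8431
  WH-North: min=7190, max=7190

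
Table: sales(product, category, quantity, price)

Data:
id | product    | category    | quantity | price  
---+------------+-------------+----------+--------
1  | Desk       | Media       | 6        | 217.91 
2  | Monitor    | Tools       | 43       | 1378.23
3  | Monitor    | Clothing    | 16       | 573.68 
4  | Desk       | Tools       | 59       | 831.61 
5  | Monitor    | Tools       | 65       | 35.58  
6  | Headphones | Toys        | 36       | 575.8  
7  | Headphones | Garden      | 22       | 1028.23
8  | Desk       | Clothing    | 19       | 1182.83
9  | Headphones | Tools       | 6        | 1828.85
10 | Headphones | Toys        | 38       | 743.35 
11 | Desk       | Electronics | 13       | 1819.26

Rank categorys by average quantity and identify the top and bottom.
SELECT category, AVG(quantity)
FROM sales
GROUP BY category
ORDER BY AVG(quantity)

All groups:
  Media: 6.00
  Electronics: 13.00
  Clothing: 17.50
  Garden: 22.00
  Toys: 37.00
  Tools: 43.25

Highest: Tools (43.25)
Lowest: Media (6.00)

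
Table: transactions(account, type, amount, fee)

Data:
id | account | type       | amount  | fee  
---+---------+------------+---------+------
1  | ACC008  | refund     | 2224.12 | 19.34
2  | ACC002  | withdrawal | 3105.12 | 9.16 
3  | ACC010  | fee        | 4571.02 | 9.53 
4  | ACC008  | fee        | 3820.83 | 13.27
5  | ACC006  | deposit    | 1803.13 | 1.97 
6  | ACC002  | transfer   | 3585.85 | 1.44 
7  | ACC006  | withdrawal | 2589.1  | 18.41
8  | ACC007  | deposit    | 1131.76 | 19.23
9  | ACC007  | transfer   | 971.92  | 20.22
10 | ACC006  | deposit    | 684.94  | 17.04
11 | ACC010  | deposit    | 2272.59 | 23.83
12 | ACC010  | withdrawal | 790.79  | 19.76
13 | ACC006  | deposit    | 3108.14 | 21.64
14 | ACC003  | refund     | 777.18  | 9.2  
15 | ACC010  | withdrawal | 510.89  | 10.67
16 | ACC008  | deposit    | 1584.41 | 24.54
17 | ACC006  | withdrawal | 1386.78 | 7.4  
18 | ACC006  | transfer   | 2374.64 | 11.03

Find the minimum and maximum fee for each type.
SELECT type, MIN(fee), MAX(fee)
FROM transactions
GROUP BY type

Result:
  deposit: min=1.97, max=24.54
  fee: min=9.53, max=13.27
  refund: min=9.20, max=19.34
  transfer: min=1.44, max=20.22
  withdrawal: min=7.40, max=19.76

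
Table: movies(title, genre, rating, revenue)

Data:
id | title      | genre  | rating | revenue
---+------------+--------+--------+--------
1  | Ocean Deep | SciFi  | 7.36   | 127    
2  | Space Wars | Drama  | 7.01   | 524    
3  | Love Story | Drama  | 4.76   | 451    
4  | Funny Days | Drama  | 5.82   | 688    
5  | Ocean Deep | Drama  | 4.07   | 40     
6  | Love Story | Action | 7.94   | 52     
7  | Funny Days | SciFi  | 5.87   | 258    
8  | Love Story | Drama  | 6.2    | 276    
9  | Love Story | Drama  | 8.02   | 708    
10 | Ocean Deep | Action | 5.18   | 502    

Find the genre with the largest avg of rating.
SELECT genre, AVG(rating) as val
FROM movies
GROUP BY genre
ORDER BY val DESC
LIMIT 1

Result: SciFi with avg(rating) = 6.62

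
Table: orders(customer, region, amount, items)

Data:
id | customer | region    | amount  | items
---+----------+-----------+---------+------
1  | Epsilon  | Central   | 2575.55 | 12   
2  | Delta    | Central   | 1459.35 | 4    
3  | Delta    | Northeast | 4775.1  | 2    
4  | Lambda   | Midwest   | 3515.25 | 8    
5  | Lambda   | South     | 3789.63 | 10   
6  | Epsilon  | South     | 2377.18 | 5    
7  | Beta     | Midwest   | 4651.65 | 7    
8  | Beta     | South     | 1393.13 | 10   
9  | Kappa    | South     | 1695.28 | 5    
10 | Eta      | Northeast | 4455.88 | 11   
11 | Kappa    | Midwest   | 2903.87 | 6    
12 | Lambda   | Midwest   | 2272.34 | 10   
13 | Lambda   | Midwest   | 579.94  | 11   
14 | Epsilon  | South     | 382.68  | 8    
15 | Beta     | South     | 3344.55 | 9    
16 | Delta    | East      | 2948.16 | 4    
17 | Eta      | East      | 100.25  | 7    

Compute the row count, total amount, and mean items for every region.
SELECT region,
       COUNT(*) as cnt,
       SUM(amount) as total_amount,
       AVG(items) as avg_items
FROM orders
GROUP BY region

Result:
  Central: 2 records, 4034.90 total amount, 8.00 avg items
  East: 2 records, 3048.41 total amount, 5.50 avg items
  Midwest: 5 records, 13923.05 total amount, 8.40 avg items
  Northeast: 2 records, 9230.98 total amount, 6.50 avg items
  South: 6 records, 12982.45 total amount, 7.83 avg items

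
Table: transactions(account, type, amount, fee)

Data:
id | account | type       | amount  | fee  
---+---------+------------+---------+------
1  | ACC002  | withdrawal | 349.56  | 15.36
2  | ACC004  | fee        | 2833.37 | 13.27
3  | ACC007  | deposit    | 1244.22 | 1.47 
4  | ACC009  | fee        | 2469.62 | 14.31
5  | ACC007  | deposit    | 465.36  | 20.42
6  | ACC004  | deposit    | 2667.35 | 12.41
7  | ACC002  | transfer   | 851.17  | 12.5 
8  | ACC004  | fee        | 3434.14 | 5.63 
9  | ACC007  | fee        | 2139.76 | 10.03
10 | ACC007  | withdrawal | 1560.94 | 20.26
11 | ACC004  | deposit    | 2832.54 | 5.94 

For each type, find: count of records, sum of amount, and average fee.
SELECT type,
       COUNT(*) as cnt,
       SUM(amount) as total_amount,
       AVG(fee) as avg_fee
FROM transactions
GROUP BY type

Result:
  deposit: 4 records, 7209.47 total amount, 10.06 avg fee
  fee: 4 records, 10876.89 total amount, 10.81 avg fee
  transfer: 1 records, 851.17 total amount, 12.50 avg fee
  withdrawal: 2 records, 1910.50 total amount, 17.81 avg fee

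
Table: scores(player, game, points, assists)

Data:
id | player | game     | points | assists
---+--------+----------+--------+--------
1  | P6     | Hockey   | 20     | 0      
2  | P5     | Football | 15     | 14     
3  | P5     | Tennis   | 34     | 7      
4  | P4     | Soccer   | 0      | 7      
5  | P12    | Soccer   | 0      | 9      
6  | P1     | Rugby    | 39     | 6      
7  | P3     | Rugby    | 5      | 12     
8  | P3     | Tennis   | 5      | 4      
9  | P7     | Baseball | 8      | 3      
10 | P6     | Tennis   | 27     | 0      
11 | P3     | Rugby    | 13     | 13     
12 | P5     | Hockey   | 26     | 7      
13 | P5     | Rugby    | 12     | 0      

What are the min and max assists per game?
SELECT game, MIN(assists), MAX(assists)
FROM scores
GROUP BY game

Result:
  Baseball: min=3, max=3
  Football: min=14, max=14
  Hockey: min=0, max=7
  Rugby: min=0, max=13
  Soccer: min=7, max=9
  Tennis: min=0, max=7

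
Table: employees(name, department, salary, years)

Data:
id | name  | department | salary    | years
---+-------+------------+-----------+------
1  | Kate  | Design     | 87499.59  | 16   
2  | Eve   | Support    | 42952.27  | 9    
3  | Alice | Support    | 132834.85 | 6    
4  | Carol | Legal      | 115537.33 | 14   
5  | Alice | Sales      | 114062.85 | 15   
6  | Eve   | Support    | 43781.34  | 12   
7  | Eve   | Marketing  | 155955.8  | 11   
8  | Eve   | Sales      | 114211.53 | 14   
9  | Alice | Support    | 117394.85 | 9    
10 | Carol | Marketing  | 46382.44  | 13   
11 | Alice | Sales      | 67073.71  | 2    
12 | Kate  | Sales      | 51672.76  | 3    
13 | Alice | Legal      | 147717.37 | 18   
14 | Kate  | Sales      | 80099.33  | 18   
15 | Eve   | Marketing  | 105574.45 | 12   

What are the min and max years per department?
SELECT department, MIN(years), MAX(years)
FROM employees
GROUP BY department

Result:
  Design: min=16, max=16
  Legal: min=14, max=18
  Marketing: min=11, max=13
  Sales: min=2, max=18
  Support: min=6, max=12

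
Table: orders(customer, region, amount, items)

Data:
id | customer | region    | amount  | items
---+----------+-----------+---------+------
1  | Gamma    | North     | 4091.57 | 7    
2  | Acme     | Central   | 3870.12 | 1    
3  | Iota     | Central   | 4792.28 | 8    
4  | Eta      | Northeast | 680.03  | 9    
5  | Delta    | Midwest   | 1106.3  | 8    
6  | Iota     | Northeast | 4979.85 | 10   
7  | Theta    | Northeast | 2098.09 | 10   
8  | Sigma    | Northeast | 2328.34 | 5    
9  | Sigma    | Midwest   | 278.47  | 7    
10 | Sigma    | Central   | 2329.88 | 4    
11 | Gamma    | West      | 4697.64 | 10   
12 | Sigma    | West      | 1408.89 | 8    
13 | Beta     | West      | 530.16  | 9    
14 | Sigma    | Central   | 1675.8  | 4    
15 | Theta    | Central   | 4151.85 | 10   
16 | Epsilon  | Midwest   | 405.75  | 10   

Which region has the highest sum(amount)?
SELECT region, SUM(amount) as val
FROM orders
GROUP BY region
ORDER BY val DESC
LIMIT 1

Result: Central with sum(amount) = 16819.93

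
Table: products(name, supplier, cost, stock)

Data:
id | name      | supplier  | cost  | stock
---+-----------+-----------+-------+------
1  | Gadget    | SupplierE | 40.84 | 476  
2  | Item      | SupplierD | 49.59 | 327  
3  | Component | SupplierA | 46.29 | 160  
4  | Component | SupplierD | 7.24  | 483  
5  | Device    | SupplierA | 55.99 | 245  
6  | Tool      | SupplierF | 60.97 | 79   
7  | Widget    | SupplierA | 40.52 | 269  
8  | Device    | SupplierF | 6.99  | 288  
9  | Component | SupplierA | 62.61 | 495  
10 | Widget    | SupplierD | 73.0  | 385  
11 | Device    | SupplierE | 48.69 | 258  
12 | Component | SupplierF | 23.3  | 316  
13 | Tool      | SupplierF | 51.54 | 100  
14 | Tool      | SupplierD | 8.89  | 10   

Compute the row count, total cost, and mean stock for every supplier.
SELECT supplier,
       COUNT(*) as cnt,
       SUM(cost) as total_cost,
       AVG(stock) as avg_stock
FROM products
GROUP BY supplier

Result:
  SupplierA: 4 records, 205.41 total cost, 292.25 avg stock
  SupplierD: 4 records, 138.72 total cost, 301.25 avg stock
  SupplierE: 2 records, 89.53 total cost, 367.00 avg stock
  SupplierF: 4 records, 142.80 total cost, 195.75 avg stock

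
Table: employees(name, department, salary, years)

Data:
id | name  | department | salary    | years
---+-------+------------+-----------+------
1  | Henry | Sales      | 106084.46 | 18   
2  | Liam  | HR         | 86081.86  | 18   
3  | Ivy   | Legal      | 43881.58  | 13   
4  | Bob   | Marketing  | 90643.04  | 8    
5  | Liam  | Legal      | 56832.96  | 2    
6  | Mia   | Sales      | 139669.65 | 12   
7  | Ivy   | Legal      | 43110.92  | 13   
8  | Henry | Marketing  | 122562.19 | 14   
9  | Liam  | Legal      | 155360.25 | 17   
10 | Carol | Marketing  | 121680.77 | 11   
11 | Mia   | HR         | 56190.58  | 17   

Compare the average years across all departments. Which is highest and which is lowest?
SELECT department, AVG(years)
FROM employees
GROUP BY department
ORDER BY AVG(years)

All groups:
  Marketing: 11.00
  Legal: 11.25
  Sales: 15.00
  HR: 17.50

Highest: HR (17.50)
Lowest: Marketing (11.00)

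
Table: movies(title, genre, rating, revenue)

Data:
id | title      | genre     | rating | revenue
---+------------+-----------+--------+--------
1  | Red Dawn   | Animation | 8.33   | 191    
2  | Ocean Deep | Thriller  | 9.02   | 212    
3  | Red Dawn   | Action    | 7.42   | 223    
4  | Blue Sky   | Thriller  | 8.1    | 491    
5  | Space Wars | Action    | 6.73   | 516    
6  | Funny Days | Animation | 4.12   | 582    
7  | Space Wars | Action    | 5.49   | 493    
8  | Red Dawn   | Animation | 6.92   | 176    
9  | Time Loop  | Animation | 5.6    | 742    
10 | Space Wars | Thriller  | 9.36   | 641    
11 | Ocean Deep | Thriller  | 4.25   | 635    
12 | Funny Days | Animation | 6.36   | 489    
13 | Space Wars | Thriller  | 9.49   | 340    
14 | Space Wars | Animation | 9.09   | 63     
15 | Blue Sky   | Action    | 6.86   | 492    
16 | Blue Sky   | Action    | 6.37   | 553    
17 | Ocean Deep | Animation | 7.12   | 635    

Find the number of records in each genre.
SELECT genre, COUNT(*) as count
FROM movies
GROUP BY genre

Result:
  Action: 5
  Animation: 7
  Thriller: 5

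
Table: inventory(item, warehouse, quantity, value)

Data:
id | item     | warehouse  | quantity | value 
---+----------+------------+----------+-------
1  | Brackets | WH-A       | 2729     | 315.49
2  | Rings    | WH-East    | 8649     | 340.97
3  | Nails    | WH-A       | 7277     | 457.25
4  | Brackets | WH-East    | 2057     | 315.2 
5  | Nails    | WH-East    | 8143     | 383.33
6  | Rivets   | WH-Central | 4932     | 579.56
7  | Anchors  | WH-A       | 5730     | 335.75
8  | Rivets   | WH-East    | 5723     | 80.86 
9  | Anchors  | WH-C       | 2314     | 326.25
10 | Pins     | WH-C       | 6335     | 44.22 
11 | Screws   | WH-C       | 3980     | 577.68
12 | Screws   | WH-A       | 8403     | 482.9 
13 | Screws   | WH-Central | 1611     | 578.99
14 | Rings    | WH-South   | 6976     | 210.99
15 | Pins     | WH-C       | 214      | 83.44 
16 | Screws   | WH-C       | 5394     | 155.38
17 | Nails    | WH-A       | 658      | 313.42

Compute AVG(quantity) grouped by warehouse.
SELECT warehouse, AVG(quantity) as result
FROM inventory
GROUP BY warehouse

Result:
  WH-A: 4959.40
  WH-C: 3647.40
  WH-Central: 3271.50
  WH-East: 6143.00
  WH-South: 6976.00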